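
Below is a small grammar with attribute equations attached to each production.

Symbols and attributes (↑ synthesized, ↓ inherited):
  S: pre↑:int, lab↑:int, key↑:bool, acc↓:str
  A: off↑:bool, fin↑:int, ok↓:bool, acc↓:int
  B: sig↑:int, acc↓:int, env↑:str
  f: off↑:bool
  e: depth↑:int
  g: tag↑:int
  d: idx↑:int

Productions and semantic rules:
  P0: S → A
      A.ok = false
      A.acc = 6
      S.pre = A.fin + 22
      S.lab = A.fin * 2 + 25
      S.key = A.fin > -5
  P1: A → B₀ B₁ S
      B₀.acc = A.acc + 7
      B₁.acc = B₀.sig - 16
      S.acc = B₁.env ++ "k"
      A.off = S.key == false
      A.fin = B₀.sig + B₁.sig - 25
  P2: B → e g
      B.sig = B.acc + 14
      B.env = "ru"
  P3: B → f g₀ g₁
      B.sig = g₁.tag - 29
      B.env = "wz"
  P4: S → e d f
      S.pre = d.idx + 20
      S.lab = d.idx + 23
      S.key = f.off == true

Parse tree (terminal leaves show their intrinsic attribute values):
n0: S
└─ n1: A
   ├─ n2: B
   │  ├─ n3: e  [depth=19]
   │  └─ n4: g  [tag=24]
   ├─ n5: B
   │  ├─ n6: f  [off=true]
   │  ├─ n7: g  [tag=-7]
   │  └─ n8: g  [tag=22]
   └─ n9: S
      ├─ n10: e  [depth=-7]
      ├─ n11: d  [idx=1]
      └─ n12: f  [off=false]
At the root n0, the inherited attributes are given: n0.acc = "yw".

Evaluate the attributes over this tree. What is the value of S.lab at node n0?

1. n0.acc = "yw"  [given at root]
2. n1.ok = false  [false]
3. n1.acc = 6  [6]
4. n2.acc = 13  [A.acc + 7]
5. n3.depth = 19  [terminal]
6. n4.tag = 24  [terminal]
7. n2.sig = 27  [B.acc + 14]
8. n2.env = "ru"  ["ru"]
9. n5.acc = 11  [B₀.sig - 16]
10. n6.off = true  [terminal]
11. n7.tag = -7  [terminal]
12. n8.tag = 22  [terminal]
13. n5.sig = -7  [g₁.tag - 29]
14. n5.env = "wz"  ["wz"]
15. n9.acc = "wzk"  [B₁.env ++ "k"]
16. n10.depth = -7  [terminal]
17. n11.idx = 1  [terminal]
18. n12.off = false  [terminal]
19. n9.pre = 21  [d.idx + 20]
20. n9.lab = 24  [d.idx + 23]
21. n9.key = false  [f.off == true]
22. n1.off = true  [S.key == false]
23. n1.fin = -5  [B₀.sig + B₁.sig - 25]
24. n0.pre = 17  [A.fin + 22]
25. n0.lab = 15  [A.fin * 2 + 25]
26. n0.key = false  [A.fin > -5]

15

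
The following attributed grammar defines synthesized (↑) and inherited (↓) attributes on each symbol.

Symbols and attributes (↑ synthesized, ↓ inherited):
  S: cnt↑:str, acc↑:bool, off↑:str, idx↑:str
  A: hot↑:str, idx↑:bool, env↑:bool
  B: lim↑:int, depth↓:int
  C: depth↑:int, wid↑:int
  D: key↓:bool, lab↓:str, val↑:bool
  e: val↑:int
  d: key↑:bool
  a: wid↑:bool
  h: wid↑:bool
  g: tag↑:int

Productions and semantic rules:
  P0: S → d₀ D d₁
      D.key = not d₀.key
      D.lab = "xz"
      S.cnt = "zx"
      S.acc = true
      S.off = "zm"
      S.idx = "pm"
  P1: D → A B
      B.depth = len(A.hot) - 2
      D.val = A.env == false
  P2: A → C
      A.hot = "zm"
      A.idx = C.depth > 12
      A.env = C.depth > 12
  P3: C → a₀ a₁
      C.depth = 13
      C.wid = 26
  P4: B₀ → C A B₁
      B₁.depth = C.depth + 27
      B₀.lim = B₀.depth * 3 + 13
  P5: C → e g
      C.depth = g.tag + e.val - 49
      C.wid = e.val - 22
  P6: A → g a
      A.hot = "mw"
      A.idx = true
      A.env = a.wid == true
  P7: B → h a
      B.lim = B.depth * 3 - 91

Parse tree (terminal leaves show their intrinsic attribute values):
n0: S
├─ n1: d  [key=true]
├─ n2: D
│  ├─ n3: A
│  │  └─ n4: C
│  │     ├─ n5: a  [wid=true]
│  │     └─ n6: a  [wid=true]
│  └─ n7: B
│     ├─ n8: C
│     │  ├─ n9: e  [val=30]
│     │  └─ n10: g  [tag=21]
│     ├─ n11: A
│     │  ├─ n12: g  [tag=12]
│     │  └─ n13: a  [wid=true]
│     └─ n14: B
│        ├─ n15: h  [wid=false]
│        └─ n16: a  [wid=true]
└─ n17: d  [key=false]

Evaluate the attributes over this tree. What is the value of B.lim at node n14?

-4

1. n1.key = true  [terminal]
2. n2.key = false  [not d₀.key]
3. n2.lab = "xz"  ["xz"]
4. n5.wid = true  [terminal]
5. n6.wid = true  [terminal]
6. n4.depth = 13  [13]
7. n4.wid = 26  [26]
8. n3.hot = "zm"  ["zm"]
9. n3.idx = true  [C.depth > 12]
10. n3.env = true  [C.depth > 12]
11. n7.depth = 0  [len(A.hot) - 2]
12. n9.val = 30  [terminal]
13. n10.tag = 21  [terminal]
14. n8.depth = 2  [g.tag + e.val - 49]
15. n8.wid = 8  [e.val - 22]
16. n12.tag = 12  [terminal]
17. n13.wid = true  [terminal]
18. n11.hot = "mw"  ["mw"]
19. n11.idx = true  [true]
20. n11.env = true  [a.wid == true]
21. n14.depth = 29  [C.depth + 27]
22. n15.wid = false  [terminal]
23. n16.wid = true  [terminal]
24. n14.lim = -4  [B.depth * 3 - 91]
25. n7.lim = 13  [B₀.depth * 3 + 13]
26. n2.val = false  [A.env == false]
27. n17.key = false  [terminal]
28. n0.cnt = "zx"  ["zx"]
29. n0.acc = true  [true]
30. n0.off = "zm"  ["zm"]
31. n0.idx = "pm"  ["pm"]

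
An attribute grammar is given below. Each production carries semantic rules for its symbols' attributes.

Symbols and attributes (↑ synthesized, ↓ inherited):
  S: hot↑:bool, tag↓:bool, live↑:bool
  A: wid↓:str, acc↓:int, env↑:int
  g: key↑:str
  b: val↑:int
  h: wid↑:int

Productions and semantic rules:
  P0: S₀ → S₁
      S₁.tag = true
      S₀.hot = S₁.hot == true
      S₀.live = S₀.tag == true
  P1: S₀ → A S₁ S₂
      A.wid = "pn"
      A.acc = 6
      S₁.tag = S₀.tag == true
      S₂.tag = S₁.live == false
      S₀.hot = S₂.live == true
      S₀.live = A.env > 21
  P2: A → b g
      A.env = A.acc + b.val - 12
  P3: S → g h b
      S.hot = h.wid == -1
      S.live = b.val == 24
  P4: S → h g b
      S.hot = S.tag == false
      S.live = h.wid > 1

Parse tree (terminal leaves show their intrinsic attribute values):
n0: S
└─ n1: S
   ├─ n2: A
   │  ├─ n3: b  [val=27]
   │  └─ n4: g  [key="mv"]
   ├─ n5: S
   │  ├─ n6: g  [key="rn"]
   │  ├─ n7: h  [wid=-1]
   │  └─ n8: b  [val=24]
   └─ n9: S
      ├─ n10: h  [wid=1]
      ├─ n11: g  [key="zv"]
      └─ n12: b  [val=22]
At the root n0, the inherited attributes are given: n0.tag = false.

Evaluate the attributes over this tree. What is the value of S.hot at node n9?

1. n0.tag = false  [given at root]
2. n1.tag = true  [true]
3. n2.wid = "pn"  ["pn"]
4. n2.acc = 6  [6]
5. n3.val = 27  [terminal]
6. n4.key = "mv"  [terminal]
7. n2.env = 21  [A.acc + b.val - 12]
8. n5.tag = true  [S₀.tag == true]
9. n6.key = "rn"  [terminal]
10. n7.wid = -1  [terminal]
11. n8.val = 24  [terminal]
12. n5.hot = true  [h.wid == -1]
13. n5.live = true  [b.val == 24]
14. n9.tag = false  [S₁.live == false]
15. n10.wid = 1  [terminal]
16. n11.key = "zv"  [terminal]
17. n12.val = 22  [terminal]
18. n9.hot = true  [S.tag == false]
19. n9.live = false  [h.wid > 1]
20. n1.hot = false  [S₂.live == true]
21. n1.live = false  [A.env > 21]
22. n0.hot = false  [S₁.hot == true]
23. n0.live = false  [S₀.tag == true]

true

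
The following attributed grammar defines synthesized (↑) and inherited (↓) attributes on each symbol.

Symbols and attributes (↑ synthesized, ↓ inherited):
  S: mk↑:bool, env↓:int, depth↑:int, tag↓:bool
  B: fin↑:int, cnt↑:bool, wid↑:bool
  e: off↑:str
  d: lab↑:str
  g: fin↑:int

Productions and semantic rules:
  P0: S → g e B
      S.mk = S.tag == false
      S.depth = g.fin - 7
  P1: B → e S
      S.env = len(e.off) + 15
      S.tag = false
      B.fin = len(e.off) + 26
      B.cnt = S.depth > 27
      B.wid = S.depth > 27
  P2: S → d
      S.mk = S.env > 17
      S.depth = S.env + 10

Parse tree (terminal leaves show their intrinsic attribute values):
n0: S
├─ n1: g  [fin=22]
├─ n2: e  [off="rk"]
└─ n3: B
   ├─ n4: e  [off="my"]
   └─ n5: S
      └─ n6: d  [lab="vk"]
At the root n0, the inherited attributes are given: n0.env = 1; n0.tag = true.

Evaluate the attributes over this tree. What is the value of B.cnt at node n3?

false

1. n0.env = 1  [given at root]
2. n0.tag = true  [given at root]
3. n1.fin = 22  [terminal]
4. n2.off = "rk"  [terminal]
5. n4.off = "my"  [terminal]
6. n5.env = 17  [len(e.off) + 15]
7. n5.tag = false  [false]
8. n6.lab = "vk"  [terminal]
9. n5.mk = false  [S.env > 17]
10. n5.depth = 27  [S.env + 10]
11. n3.fin = 28  [len(e.off) + 26]
12. n3.cnt = false  [S.depth > 27]
13. n3.wid = false  [S.depth > 27]
14. n0.mk = false  [S.tag == false]
15. n0.depth = 15  [g.fin - 7]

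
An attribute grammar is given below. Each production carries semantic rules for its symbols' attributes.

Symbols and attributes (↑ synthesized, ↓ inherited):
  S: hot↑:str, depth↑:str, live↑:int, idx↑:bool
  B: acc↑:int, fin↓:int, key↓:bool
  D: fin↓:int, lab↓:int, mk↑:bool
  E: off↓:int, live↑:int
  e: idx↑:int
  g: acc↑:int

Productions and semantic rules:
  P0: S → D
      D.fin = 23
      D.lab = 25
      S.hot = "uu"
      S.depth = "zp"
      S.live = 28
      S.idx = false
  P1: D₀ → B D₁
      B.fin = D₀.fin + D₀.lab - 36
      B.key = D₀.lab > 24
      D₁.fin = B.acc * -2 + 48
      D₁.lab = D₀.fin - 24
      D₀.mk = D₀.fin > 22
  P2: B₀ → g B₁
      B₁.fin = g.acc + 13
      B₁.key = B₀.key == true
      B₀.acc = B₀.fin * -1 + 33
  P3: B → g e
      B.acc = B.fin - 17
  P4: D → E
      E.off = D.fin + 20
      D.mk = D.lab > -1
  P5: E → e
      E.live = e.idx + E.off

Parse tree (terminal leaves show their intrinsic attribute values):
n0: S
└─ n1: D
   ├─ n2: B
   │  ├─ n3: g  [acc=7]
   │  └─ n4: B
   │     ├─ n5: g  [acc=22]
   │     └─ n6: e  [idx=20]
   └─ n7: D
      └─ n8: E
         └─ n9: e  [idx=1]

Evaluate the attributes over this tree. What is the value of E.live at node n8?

27

1. n1.fin = 23  [23]
2. n1.lab = 25  [25]
3. n2.fin = 12  [D₀.fin + D₀.lab - 36]
4. n2.key = true  [D₀.lab > 24]
5. n3.acc = 7  [terminal]
6. n4.fin = 20  [g.acc + 13]
7. n4.key = true  [B₀.key == true]
8. n5.acc = 22  [terminal]
9. n6.idx = 20  [terminal]
10. n4.acc = 3  [B.fin - 17]
11. n2.acc = 21  [B₀.fin * -1 + 33]
12. n7.fin = 6  [B.acc * -2 + 48]
13. n7.lab = -1  [D₀.fin - 24]
14. n8.off = 26  [D.fin + 20]
15. n9.idx = 1  [terminal]
16. n8.live = 27  [e.idx + E.off]
17. n7.mk = false  [D.lab > -1]
18. n1.mk = true  [D₀.fin > 22]
19. n0.hot = "uu"  ["uu"]
20. n0.depth = "zp"  ["zp"]
21. n0.live = 28  [28]
22. n0.idx = false  [false]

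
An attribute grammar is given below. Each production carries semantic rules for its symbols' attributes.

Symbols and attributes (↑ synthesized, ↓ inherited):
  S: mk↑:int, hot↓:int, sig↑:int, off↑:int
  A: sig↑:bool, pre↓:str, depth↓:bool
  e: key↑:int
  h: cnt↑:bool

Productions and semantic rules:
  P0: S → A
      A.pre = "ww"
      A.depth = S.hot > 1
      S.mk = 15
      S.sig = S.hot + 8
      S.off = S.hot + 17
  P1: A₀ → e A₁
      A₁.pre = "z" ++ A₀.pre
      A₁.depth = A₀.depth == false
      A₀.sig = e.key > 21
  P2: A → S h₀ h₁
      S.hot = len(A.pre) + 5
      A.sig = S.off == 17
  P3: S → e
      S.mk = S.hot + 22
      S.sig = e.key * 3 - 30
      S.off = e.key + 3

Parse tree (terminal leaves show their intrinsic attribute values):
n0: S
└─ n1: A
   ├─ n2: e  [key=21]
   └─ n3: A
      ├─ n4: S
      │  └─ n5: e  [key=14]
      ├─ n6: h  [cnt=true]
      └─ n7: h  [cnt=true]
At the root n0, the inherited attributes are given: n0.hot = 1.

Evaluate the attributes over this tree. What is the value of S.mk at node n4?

1. n0.hot = 1  [given at root]
2. n1.pre = "ww"  ["ww"]
3. n1.depth = false  [S.hot > 1]
4. n2.key = 21  [terminal]
5. n3.pre = "zww"  ["z" ++ A₀.pre]
6. n3.depth = true  [A₀.depth == false]
7. n4.hot = 8  [len(A.pre) + 5]
8. n5.key = 14  [terminal]
9. n4.mk = 30  [S.hot + 22]
10. n4.sig = 12  [e.key * 3 - 30]
11. n4.off = 17  [e.key + 3]
12. n6.cnt = true  [terminal]
13. n7.cnt = true  [terminal]
14. n3.sig = true  [S.off == 17]
15. n1.sig = false  [e.key > 21]
16. n0.mk = 15  [15]
17. n0.sig = 9  [S.hot + 8]
18. n0.off = 18  [S.hot + 17]

30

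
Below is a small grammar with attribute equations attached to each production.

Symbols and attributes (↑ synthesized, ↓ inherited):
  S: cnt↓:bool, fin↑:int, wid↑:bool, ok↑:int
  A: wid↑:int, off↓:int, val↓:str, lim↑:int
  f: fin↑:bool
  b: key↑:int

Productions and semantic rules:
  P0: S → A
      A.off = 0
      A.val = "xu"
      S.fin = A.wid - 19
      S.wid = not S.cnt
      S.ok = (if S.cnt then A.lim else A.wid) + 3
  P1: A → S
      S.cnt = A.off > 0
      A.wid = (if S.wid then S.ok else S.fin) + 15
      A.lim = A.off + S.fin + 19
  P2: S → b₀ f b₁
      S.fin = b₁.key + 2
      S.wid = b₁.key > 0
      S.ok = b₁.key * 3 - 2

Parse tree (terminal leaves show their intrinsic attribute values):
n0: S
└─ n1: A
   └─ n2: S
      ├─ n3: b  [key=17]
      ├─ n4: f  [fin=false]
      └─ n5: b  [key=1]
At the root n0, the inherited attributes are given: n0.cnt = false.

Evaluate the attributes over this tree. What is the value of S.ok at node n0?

19

1. n0.cnt = false  [given at root]
2. n1.off = 0  [0]
3. n1.val = "xu"  ["xu"]
4. n2.cnt = false  [A.off > 0]
5. n3.key = 17  [terminal]
6. n4.fin = false  [terminal]
7. n5.key = 1  [terminal]
8. n2.fin = 3  [b₁.key + 2]
9. n2.wid = true  [b₁.key > 0]
10. n2.ok = 1  [b₁.key * 3 - 2]
11. n1.wid = 16  [(if S.wid then S.ok else S.fin) + 15]
12. n1.lim = 22  [A.off + S.fin + 19]
13. n0.fin = -3  [A.wid - 19]
14. n0.wid = true  [not S.cnt]
15. n0.ok = 19  [(if S.cnt then A.lim else A.wid) + 3]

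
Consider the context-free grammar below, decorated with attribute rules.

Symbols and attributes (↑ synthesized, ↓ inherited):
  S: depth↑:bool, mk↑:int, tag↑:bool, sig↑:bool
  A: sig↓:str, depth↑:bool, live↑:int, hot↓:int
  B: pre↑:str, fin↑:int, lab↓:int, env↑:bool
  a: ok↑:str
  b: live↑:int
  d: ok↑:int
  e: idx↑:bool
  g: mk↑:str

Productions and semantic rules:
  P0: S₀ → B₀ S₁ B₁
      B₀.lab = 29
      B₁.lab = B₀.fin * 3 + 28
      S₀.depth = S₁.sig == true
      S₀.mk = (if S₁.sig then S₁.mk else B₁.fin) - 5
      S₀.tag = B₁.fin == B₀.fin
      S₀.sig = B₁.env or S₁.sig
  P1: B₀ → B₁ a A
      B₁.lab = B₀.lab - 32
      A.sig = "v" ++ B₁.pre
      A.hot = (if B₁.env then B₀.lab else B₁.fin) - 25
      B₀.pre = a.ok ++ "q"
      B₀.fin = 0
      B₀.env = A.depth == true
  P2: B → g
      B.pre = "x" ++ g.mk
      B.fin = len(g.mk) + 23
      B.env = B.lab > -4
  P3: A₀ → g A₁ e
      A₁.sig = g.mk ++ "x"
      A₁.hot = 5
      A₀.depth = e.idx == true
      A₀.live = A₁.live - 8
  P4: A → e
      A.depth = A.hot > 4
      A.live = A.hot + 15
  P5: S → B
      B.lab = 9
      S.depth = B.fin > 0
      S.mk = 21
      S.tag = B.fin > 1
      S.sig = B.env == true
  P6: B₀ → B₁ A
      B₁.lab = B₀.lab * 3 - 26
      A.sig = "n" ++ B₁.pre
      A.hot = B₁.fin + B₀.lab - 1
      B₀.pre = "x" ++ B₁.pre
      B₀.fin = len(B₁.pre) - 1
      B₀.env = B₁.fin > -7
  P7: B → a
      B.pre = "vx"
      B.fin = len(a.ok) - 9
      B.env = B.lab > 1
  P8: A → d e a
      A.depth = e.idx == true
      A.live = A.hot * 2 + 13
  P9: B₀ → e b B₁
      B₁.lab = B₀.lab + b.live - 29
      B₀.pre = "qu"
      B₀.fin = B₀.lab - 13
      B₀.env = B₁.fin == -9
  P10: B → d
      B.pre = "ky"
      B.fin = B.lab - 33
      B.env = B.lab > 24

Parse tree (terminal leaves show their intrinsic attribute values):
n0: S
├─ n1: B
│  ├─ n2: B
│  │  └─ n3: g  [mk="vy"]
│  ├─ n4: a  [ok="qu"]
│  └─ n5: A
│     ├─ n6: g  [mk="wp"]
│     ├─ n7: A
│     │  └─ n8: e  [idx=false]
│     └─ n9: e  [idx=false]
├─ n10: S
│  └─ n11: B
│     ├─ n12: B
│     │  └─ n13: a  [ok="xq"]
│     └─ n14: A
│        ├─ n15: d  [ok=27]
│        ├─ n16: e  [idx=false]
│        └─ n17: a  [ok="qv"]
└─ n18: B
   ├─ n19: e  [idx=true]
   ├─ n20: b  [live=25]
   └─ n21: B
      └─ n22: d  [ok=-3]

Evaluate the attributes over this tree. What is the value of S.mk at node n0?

10

1. n1.lab = 29  [29]
2. n2.lab = -3  [B₀.lab - 32]
3. n3.mk = "vy"  [terminal]
4. n2.pre = "xvy"  ["x" ++ g.mk]
5. n2.fin = 25  [len(g.mk) + 23]
6. n2.env = true  [B.lab > -4]
7. n4.ok = "qu"  [terminal]
8. n5.sig = "vxvy"  ["v" ++ B₁.pre]
9. n5.hot = 4  [(if B₁.env then B₀.lab else B₁.fin) - 25]
10. n6.mk = "wp"  [terminal]
11. n7.sig = "wpx"  [g.mk ++ "x"]
12. n7.hot = 5  [5]
13. n8.idx = false  [terminal]
14. n7.depth = true  [A.hot > 4]
15. n7.live = 20  [A.hot + 15]
16. n9.idx = false  [terminal]
17. n5.depth = false  [e.idx == true]
18. n5.live = 12  [A₁.live - 8]
19. n1.pre = "quq"  [a.ok ++ "q"]
20. n1.fin = 0  [0]
21. n1.env = false  [A.depth == true]
22. n11.lab = 9  [9]
23. n12.lab = 1  [B₀.lab * 3 - 26]
24. n13.ok = "xq"  [terminal]
25. n12.pre = "vx"  ["vx"]
26. n12.fin = -7  [len(a.ok) - 9]
27. n12.env = false  [B.lab > 1]
28. n14.sig = "nvx"  ["n" ++ B₁.pre]
29. n14.hot = 1  [B₁.fin + B₀.lab - 1]
30. n15.ok = 27  [terminal]
31. n16.idx = false  [terminal]
32. n17.ok = "qv"  [terminal]
33. n14.depth = false  [e.idx == true]
34. n14.live = 15  [A.hot * 2 + 13]
35. n11.pre = "xvx"  ["x" ++ B₁.pre]
36. n11.fin = 1  [len(B₁.pre) - 1]
37. n11.env = false  [B₁.fin > -7]
38. n10.depth = true  [B.fin > 0]
39. n10.mk = 21  [21]
40. n10.tag = false  [B.fin > 1]
41. n10.sig = false  [B.env == true]
42. n18.lab = 28  [B₀.fin * 3 + 28]
43. n19.idx = true  [terminal]
44. n20.live = 25  [terminal]
45. n21.lab = 24  [B₀.lab + b.live - 29]
46. n22.ok = -3  [terminal]
47. n21.pre = "ky"  ["ky"]
48. n21.fin = -9  [B.lab - 33]
49. n21.env = false  [B.lab > 24]
50. n18.pre = "qu"  ["qu"]
51. n18.fin = 15  [B₀.lab - 13]
52. n18.env = true  [B₁.fin == -9]
53. n0.depth = false  [S₁.sig == true]
54. n0.mk = 10  [(if S₁.sig then S₁.mk else B₁.fin) - 5]
55. n0.tag = false  [B₁.fin == B₀.fin]
56. n0.sig = true  [B₁.env or S₁.sig]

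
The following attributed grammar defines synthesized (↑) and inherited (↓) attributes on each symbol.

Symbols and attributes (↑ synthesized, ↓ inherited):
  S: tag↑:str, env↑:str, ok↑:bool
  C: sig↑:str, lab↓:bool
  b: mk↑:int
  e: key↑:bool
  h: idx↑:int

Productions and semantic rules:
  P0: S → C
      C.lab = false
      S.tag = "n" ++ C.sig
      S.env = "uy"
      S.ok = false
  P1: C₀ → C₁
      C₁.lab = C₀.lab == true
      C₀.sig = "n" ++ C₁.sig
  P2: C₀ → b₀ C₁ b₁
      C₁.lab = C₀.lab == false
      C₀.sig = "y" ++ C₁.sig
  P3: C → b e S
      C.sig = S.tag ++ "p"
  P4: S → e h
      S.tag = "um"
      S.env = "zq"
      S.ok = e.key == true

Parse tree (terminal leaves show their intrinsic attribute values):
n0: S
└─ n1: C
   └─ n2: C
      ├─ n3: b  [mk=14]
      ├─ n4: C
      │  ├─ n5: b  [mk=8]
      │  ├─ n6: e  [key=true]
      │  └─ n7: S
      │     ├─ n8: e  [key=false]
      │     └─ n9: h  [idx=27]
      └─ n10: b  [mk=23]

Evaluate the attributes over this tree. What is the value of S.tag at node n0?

"nnyump"

1. n1.lab = false  [false]
2. n2.lab = false  [C₀.lab == true]
3. n3.mk = 14  [terminal]
4. n4.lab = true  [C₀.lab == false]
5. n5.mk = 8  [terminal]
6. n6.key = true  [terminal]
7. n8.key = false  [terminal]
8. n9.idx = 27  [terminal]
9. n7.tag = "um"  ["um"]
10. n7.env = "zq"  ["zq"]
11. n7.ok = false  [e.key == true]
12. n4.sig = "ump"  [S.tag ++ "p"]
13. n10.mk = 23  [terminal]
14. n2.sig = "yump"  ["y" ++ C₁.sig]
15. n1.sig = "nyump"  ["n" ++ C₁.sig]
16. n0.tag = "nnyump"  ["n" ++ C.sig]
17. n0.env = "uy"  ["uy"]
18. n0.ok = false  [false]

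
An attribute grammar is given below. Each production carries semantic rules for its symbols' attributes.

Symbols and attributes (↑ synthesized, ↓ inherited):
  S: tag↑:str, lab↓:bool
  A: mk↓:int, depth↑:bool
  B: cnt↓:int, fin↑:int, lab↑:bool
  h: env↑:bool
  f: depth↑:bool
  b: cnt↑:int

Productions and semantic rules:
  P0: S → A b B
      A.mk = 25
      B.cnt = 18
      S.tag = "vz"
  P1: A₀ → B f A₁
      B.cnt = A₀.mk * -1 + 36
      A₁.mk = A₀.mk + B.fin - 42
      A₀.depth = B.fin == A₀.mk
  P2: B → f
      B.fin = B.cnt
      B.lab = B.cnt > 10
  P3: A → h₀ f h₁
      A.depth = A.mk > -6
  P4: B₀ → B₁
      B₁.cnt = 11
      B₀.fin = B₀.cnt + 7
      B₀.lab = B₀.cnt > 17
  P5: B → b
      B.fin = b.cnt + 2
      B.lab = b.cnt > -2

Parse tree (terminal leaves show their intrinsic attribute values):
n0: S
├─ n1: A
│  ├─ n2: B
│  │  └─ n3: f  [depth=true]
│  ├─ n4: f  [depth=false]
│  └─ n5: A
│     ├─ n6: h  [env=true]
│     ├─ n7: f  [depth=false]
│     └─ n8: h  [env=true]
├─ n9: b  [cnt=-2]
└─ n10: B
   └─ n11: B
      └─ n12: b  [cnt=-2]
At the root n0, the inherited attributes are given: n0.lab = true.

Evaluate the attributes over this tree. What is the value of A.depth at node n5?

1. n0.lab = true  [given at root]
2. n1.mk = 25  [25]
3. n2.cnt = 11  [A₀.mk * -1 + 36]
4. n3.depth = true  [terminal]
5. n2.fin = 11  [B.cnt]
6. n2.lab = true  [B.cnt > 10]
7. n4.depth = false  [terminal]
8. n5.mk = -6  [A₀.mk + B.fin - 42]
9. n6.env = true  [terminal]
10. n7.depth = false  [terminal]
11. n8.env = true  [terminal]
12. n5.depth = false  [A.mk > -6]
13. n1.depth = false  [B.fin == A₀.mk]
14. n9.cnt = -2  [terminal]
15. n10.cnt = 18  [18]
16. n11.cnt = 11  [11]
17. n12.cnt = -2  [terminal]
18. n11.fin = 0  [b.cnt + 2]
19. n11.lab = false  [b.cnt > -2]
20. n10.fin = 25  [B₀.cnt + 7]
21. n10.lab = true  [B₀.cnt > 17]
22. n0.tag = "vz"  ["vz"]

false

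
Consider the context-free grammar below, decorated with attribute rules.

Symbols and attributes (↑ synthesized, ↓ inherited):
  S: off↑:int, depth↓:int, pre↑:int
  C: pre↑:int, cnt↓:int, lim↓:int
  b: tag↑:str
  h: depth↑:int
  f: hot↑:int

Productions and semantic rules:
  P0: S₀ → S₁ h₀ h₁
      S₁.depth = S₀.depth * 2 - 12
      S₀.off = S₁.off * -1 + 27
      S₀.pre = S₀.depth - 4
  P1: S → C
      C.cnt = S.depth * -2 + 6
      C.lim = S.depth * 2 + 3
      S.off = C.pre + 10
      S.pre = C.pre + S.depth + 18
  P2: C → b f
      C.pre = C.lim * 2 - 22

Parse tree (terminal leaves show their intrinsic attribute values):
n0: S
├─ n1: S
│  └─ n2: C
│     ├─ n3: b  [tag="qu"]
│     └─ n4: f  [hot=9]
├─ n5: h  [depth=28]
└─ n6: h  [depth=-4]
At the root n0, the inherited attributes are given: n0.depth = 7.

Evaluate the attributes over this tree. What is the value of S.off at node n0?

1. n0.depth = 7  [given at root]
2. n1.depth = 2  [S₀.depth * 2 - 12]
3. n2.cnt = 2  [S.depth * -2 + 6]
4. n2.lim = 7  [S.depth * 2 + 3]
5. n3.tag = "qu"  [terminal]
6. n4.hot = 9  [terminal]
7. n2.pre = -8  [C.lim * 2 - 22]
8. n1.off = 2  [C.pre + 10]
9. n1.pre = 12  [C.pre + S.depth + 18]
10. n5.depth = 28  [terminal]
11. n6.depth = -4  [terminal]
12. n0.off = 25  [S₁.off * -1 + 27]
13. n0.pre = 3  [S₀.depth - 4]

25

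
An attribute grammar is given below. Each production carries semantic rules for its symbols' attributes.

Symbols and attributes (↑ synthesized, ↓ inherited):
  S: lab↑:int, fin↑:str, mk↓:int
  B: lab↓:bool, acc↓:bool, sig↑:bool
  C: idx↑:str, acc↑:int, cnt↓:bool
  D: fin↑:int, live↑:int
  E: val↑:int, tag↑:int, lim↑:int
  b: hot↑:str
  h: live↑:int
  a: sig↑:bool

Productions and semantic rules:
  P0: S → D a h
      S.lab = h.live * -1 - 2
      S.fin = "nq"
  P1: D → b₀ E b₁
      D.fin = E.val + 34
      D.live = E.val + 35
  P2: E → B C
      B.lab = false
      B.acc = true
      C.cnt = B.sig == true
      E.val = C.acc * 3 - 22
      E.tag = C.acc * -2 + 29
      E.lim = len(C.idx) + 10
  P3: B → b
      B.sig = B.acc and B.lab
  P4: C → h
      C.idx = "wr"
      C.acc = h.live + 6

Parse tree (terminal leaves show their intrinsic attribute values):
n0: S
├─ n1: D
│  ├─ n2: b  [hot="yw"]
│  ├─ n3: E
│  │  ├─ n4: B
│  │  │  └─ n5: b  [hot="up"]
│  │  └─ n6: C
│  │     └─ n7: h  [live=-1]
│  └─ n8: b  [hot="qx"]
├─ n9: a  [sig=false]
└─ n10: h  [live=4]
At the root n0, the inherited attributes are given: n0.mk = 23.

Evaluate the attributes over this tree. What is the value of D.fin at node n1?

1. n0.mk = 23  [given at root]
2. n2.hot = "yw"  [terminal]
3. n4.lab = false  [false]
4. n4.acc = true  [true]
5. n5.hot = "up"  [terminal]
6. n4.sig = false  [B.acc and B.lab]
7. n6.cnt = false  [B.sig == true]
8. n7.live = -1  [terminal]
9. n6.idx = "wr"  ["wr"]
10. n6.acc = 5  [h.live + 6]
11. n3.val = -7  [C.acc * 3 - 22]
12. n3.tag = 19  [C.acc * -2 + 29]
13. n3.lim = 12  [len(C.idx) + 10]
14. n8.hot = "qx"  [terminal]
15. n1.fin = 27  [E.val + 34]
16. n1.live = 28  [E.val + 35]
17. n9.sig = false  [terminal]
18. n10.live = 4  [terminal]
19. n0.lab = -6  [h.live * -1 - 2]
20. n0.fin = "nq"  ["nq"]

27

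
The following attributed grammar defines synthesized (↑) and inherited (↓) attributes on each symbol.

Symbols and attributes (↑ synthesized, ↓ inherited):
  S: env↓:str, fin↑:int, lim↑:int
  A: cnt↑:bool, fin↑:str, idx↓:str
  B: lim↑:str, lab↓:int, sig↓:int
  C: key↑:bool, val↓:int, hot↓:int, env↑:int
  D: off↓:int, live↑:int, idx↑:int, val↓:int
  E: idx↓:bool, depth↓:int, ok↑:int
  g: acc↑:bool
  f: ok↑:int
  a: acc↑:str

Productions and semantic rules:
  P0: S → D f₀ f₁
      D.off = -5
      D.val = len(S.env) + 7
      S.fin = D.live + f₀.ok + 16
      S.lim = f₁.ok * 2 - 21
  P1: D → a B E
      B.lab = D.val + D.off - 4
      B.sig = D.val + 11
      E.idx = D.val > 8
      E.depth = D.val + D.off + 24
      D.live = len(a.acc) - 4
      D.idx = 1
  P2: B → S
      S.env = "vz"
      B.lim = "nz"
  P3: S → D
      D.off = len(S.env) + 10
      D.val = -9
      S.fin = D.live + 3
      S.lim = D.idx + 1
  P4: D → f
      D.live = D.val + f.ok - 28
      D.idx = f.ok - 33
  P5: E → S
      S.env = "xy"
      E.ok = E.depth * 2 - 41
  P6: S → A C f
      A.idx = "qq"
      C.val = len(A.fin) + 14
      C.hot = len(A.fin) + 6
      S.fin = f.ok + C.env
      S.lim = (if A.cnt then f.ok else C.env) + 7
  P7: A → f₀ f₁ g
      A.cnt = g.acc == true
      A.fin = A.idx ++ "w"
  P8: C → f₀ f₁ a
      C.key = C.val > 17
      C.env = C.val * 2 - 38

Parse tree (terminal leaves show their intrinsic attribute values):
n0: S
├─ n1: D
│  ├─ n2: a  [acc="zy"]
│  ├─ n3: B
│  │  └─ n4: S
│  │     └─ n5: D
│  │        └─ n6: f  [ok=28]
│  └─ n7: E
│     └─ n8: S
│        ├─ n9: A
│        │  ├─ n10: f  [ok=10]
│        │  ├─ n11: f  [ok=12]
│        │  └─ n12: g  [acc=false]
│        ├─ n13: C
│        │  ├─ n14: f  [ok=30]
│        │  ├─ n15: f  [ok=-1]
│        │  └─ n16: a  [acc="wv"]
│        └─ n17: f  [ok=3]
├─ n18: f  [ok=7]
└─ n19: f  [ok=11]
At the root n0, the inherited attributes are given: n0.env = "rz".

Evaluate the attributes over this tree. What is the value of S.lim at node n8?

3

1. n0.env = "rz"  [given at root]
2. n1.off = -5  [-5]
3. n1.val = 9  [len(S.env) + 7]
4. n2.acc = "zy"  [terminal]
5. n3.lab = 0  [D.val + D.off - 4]
6. n3.sig = 20  [D.val + 11]
7. n4.env = "vz"  ["vz"]
8. n5.off = 12  [len(S.env) + 10]
9. n5.val = -9  [-9]
10. n6.ok = 28  [terminal]
11. n5.live = -9  [D.val + f.ok - 28]
12. n5.idx = -5  [f.ok - 33]
13. n4.fin = -6  [D.live + 3]
14. n4.lim = -4  [D.idx + 1]
15. n3.lim = "nz"  ["nz"]
16. n7.idx = true  [D.val > 8]
17. n7.depth = 28  [D.val + D.off + 24]
18. n8.env = "xy"  ["xy"]
19. n9.idx = "qq"  ["qq"]
20. n10.ok = 10  [terminal]
21. n11.ok = 12  [terminal]
22. n12.acc = false  [terminal]
23. n9.cnt = false  [g.acc == true]
24. n9.fin = "qqw"  [A.idx ++ "w"]
25. n13.val = 17  [len(A.fin) + 14]
26. n13.hot = 9  [len(A.fin) + 6]
27. n14.ok = 30  [terminal]
28. n15.ok = -1  [terminal]
29. n16.acc = "wv"  [terminal]
30. n13.key = false  [C.val > 17]
31. n13.env = -4  [C.val * 2 - 38]
32. n17.ok = 3  [terminal]
33. n8.fin = -1  [f.ok + C.env]
34. n8.lim = 3  [(if A.cnt then f.ok else C.env) + 7]
35. n7.ok = 15  [E.depth * 2 - 41]
36. n1.live = -2  [len(a.acc) - 4]
37. n1.idx = 1  [1]
38. n18.ok = 7  [terminal]
39. n19.ok = 11  [terminal]
40. n0.fin = 21  [D.live + f₀.ok + 16]
41. n0.lim = 1  [f₁.ok * 2 - 21]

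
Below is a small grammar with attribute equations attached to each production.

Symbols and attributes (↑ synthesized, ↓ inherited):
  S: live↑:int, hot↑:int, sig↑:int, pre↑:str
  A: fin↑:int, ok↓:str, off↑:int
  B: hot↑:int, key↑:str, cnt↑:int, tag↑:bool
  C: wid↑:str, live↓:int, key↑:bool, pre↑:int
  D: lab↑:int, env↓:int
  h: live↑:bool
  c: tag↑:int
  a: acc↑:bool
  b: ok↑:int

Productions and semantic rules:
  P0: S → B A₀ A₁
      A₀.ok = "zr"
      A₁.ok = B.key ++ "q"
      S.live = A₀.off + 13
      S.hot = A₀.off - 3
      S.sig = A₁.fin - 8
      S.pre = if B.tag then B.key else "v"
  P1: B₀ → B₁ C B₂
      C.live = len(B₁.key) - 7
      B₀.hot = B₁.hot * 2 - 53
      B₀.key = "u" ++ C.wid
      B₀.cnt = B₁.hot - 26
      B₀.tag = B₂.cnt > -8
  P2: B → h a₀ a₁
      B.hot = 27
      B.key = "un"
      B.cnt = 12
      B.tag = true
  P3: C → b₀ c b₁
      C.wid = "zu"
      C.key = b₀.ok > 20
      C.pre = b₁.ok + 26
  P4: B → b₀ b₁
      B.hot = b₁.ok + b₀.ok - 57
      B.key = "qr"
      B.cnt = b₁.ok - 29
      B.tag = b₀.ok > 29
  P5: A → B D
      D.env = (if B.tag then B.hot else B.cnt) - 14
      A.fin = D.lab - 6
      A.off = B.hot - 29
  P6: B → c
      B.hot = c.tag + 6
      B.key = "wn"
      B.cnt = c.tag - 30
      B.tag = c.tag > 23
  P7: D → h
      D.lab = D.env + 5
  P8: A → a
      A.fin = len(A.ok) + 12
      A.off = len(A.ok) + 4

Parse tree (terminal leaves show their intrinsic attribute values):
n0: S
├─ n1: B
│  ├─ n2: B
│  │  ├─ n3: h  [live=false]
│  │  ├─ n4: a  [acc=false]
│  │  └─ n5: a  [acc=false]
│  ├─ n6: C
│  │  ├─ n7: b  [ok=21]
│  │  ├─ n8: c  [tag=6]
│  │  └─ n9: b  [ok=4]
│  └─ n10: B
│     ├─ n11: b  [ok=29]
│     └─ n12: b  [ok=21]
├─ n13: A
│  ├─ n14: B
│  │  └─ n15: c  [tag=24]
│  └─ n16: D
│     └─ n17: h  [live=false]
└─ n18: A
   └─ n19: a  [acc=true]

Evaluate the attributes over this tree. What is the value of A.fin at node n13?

15

1. n3.live = false  [terminal]
2. n4.acc = false  [terminal]
3. n5.acc = false  [terminal]
4. n2.hot = 27  [27]
5. n2.key = "un"  ["un"]
6. n2.cnt = 12  [12]
7. n2.tag = true  [true]
8. n6.live = -5  [len(B₁.key) - 7]
9. n7.ok = 21  [terminal]
10. n8.tag = 6  [terminal]
11. n9.ok = 4  [terminal]
12. n6.wid = "zu"  ["zu"]
13. n6.key = true  [b₀.ok > 20]
14. n6.pre = 30  [b₁.ok + 26]
15. n11.ok = 29  [terminal]
16. n12.ok = 21  [terminal]
17. n10.hot = -7  [b₁.ok + b₀.ok - 57]
18. n10.key = "qr"  ["qr"]
19. n10.cnt = -8  [b₁.ok - 29]
20. n10.tag = false  [b₀.ok > 29]
21. n1.hot = 1  [B₁.hot * 2 - 53]
22. n1.key = "uzu"  ["u" ++ C.wid]
23. n1.cnt = 1  [B₁.hot - 26]
24. n1.tag = false  [B₂.cnt > -8]
25. n13.ok = "zr"  ["zr"]
26. n15.tag = 24  [terminal]
27. n14.hot = 30  [c.tag + 6]
28. n14.key = "wn"  ["wn"]
29. n14.cnt = -6  [c.tag - 30]
30. n14.tag = true  [c.tag > 23]
31. n16.env = 16  [(if B.tag then B.hot else B.cnt) - 14]
32. n17.live = false  [terminal]
33. n16.lab = 21  [D.env + 5]
34. n13.fin = 15  [D.lab - 6]
35. n13.off = 1  [B.hot - 29]
36. n18.ok = "uzuq"  [B.key ++ "q"]
37. n19.acc = true  [terminal]
38. n18.fin = 16  [len(A.ok) + 12]
39. n18.off = 8  [len(A.ok) + 4]
40. n0.live = 14  [A₀.off + 13]
41. n0.hot = -2  [A₀.off - 3]
42. n0.sig = 8  [A₁.fin - 8]
43. n0.pre = "v"  [if B.tag then B.key else "v"]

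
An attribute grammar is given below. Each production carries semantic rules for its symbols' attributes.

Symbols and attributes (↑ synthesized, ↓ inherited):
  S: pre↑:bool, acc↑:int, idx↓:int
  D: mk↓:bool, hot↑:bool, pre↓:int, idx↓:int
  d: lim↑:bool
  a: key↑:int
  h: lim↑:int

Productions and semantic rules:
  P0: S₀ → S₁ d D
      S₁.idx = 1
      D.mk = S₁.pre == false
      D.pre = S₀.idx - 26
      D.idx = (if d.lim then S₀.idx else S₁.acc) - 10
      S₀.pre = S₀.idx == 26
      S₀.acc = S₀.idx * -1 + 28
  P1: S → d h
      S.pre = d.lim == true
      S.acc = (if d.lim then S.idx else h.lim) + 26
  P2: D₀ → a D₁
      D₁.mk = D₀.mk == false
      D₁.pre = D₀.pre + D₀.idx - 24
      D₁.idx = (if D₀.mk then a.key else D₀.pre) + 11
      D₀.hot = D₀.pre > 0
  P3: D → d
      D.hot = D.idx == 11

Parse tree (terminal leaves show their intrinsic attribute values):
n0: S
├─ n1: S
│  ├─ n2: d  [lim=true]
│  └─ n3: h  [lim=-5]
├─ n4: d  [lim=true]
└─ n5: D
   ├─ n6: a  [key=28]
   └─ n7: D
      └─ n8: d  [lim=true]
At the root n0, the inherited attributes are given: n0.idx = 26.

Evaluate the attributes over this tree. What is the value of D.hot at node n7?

1. n0.idx = 26  [given at root]
2. n1.idx = 1  [1]
3. n2.lim = true  [terminal]
4. n3.lim = -5  [terminal]
5. n1.pre = true  [d.lim == true]
6. n1.acc = 27  [(if d.lim then S.idx else h.lim) + 26]
7. n4.lim = true  [terminal]
8. n5.mk = false  [S₁.pre == false]
9. n5.pre = 0  [S₀.idx - 26]
10. n5.idx = 16  [(if d.lim then S₀.idx else S₁.acc) - 10]
11. n6.key = 28  [terminal]
12. n7.mk = true  [D₀.mk == false]
13. n7.pre = -8  [D₀.pre + D₀.idx - 24]
14. n7.idx = 11  [(if D₀.mk then a.key else D₀.pre) + 11]
15. n8.lim = true  [terminal]
16. n7.hot = true  [D.idx == 11]
17. n5.hot = false  [D₀.pre > 0]
18. n0.pre = true  [S₀.idx == 26]
19. n0.acc = 2  [S₀.idx * -1 + 28]

true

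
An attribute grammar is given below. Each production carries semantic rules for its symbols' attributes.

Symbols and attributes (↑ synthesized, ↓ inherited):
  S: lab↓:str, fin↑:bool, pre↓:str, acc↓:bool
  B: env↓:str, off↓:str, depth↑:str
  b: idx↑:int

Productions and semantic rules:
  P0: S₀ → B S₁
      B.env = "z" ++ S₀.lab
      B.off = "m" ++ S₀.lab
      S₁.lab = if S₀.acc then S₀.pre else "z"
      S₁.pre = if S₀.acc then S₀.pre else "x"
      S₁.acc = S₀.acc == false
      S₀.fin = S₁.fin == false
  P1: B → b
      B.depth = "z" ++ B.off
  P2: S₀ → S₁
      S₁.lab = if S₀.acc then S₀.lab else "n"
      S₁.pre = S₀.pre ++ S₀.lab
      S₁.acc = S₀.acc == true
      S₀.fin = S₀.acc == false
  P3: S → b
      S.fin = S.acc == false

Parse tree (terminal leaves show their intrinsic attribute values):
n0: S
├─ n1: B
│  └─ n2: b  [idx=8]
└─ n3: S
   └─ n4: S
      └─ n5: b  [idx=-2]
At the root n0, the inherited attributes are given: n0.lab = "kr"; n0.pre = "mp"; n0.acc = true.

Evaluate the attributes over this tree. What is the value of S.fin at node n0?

false

1. n0.lab = "kr"  [given at root]
2. n0.pre = "mp"  [given at root]
3. n0.acc = true  [given at root]
4. n1.env = "zkr"  ["z" ++ S₀.lab]
5. n1.off = "mkr"  ["m" ++ S₀.lab]
6. n2.idx = 8  [terminal]
7. n1.depth = "zmkr"  ["z" ++ B.off]
8. n3.lab = "mp"  [if S₀.acc then S₀.pre else "z"]
9. n3.pre = "mp"  [if S₀.acc then S₀.pre else "x"]
10. n3.acc = false  [S₀.acc == false]
11. n4.lab = "n"  [if S₀.acc then S₀.lab else "n"]
12. n4.pre = "mpmp"  [S₀.pre ++ S₀.lab]
13. n4.acc = false  [S₀.acc == true]
14. n5.idx = -2  [terminal]
15. n4.fin = true  [S.acc == false]
16. n3.fin = true  [S₀.acc == false]
17. n0.fin = false  [S₁.fin == false]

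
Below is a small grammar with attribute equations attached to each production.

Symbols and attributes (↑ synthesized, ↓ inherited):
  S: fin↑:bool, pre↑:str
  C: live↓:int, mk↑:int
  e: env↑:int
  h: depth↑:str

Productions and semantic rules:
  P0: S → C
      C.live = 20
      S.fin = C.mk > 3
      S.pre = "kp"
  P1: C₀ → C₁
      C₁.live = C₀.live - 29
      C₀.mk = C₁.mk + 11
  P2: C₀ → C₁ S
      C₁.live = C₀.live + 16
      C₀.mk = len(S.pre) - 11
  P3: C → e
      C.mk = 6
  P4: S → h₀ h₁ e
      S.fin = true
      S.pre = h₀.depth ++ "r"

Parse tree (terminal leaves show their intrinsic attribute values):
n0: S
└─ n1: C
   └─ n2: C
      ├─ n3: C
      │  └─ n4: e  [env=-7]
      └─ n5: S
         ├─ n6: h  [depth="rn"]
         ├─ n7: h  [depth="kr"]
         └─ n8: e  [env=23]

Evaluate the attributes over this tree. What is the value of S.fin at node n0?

1. n1.live = 20  [20]
2. n2.live = -9  [C₀.live - 29]
3. n3.live = 7  [C₀.live + 16]
4. n4.env = -7  [terminal]
5. n3.mk = 6  [6]
6. n6.depth = "rn"  [terminal]
7. n7.depth = "kr"  [terminal]
8. n8.env = 23  [terminal]
9. n5.fin = true  [true]
10. n5.pre = "rnr"  [h₀.depth ++ "r"]
11. n2.mk = -8  [len(S.pre) - 11]
12. n1.mk = 3  [C₁.mk + 11]
13. n0.fin = false  [C.mk > 3]
14. n0.pre = "kp"  ["kp"]

false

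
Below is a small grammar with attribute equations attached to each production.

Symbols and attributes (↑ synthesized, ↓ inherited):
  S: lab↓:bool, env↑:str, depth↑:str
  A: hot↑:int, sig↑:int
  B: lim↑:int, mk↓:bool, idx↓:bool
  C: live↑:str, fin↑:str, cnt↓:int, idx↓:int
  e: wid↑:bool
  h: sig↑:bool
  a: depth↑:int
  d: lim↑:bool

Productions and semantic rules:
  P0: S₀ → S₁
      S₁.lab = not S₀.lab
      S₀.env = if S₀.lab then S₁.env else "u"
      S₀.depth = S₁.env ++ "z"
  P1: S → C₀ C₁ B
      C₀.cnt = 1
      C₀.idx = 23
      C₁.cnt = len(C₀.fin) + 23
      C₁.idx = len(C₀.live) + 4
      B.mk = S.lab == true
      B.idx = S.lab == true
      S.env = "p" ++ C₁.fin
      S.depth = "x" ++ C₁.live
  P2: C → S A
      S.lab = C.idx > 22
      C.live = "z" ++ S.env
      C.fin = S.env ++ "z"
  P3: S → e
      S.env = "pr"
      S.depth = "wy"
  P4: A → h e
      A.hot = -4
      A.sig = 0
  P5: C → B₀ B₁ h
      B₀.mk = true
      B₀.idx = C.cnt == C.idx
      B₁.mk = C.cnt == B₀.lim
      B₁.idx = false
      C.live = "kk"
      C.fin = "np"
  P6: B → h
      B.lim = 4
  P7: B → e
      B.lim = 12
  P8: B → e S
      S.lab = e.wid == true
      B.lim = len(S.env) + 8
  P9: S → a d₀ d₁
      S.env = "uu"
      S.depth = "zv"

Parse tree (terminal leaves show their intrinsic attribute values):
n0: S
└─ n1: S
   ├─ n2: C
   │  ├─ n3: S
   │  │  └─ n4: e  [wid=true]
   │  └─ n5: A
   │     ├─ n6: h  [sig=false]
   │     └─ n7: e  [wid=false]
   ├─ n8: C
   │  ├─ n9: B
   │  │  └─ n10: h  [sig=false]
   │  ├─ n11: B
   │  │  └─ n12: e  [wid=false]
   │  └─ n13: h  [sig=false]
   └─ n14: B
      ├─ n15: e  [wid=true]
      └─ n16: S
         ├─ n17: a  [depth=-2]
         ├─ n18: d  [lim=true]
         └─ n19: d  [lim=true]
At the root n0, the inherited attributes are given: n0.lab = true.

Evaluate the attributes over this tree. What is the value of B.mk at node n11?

false

1. n0.lab = true  [given at root]
2. n1.lab = false  [not S₀.lab]
3. n2.cnt = 1  [1]
4. n2.idx = 23  [23]
5. n3.lab = true  [C.idx > 22]
6. n4.wid = true  [terminal]
7. n3.env = "pr"  ["pr"]
8. n3.depth = "wy"  ["wy"]
9. n6.sig = false  [terminal]
10. n7.wid = false  [terminal]
11. n5.hot = -4  [-4]
12. n5.sig = 0  [0]
13. n2.live = "zpr"  ["z" ++ S.env]
14. n2.fin = "prz"  [S.env ++ "z"]
15. n8.cnt = 26  [len(C₀.fin) + 23]
16. n8.idx = 7  [len(C₀.live) + 4]
17. n9.mk = true  [true]
18. n9.idx = false  [C.cnt == C.idx]
19. n10.sig = false  [terminal]
20. n9.lim = 4  [4]
21. n11.mk = false  [C.cnt == B₀.lim]
22. n11.idx = false  [false]
23. n12.wid = false  [terminal]
24. n11.lim = 12  [12]
25. n13.sig = false  [terminal]
26. n8.live = "kk"  ["kk"]
27. n8.fin = "np"  ["np"]
28. n14.mk = false  [S.lab == true]
29. n14.idx = false  [S.lab == true]
30. n15.wid = true  [terminal]
31. n16.lab = true  [e.wid == true]
32. n17.depth = -2  [terminal]
33. n18.lim = true  [terminal]
34. n19.lim = true  [terminal]
35. n16.env = "uu"  ["uu"]
36. n16.depth = "zv"  ["zv"]
37. n14.lim = 10  [len(S.env) + 8]
38. n1.env = "pnp"  ["p" ++ C₁.fin]
39. n1.depth = "xkk"  ["x" ++ C₁.live]
40. n0.env = "pnp"  [if S₀.lab then S₁.env else "u"]
41. n0.depth = "pnpz"  [S₁.env ++ "z"]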